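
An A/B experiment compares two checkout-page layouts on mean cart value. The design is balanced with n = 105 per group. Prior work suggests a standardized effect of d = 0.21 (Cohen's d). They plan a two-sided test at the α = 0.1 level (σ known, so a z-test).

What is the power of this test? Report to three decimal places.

Noncentrality parameter: δ = d·√(n/2) = 0.21 × √(105/2) = 1.5216
Critical value for a two-sided test at α = 0.1: z_{α/2} = 1.645.
Power = Φ(δ − 1.645) + Φ(−δ − 1.645) = Φ(-0.123) + Φ(-3.166) = 0.4510 + 0.0008 = 0.4517.

Power ≈ 0.452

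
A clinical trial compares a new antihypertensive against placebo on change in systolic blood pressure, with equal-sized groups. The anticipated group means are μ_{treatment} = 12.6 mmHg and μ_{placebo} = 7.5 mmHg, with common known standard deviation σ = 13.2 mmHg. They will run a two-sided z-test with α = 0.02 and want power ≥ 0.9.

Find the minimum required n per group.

n = 175 per group

Standardized effect: d = |μ_{treatment} − μ_{placebo}| / σ = |12.6 − 7.5| / 13.2 = 0.3864
For power 0.9 need Φ(δ − z_{0.01}) = 0.9, so δ = z_{0.01} + z_{0.10} = 2.326 + 1.282 = 3.608.
(The Φ(−δ − z_{α/2}) term is vanishingly small for δ > 0 and is dropped in the standard sample-size formula.)
δ = d·√(n/2) ⇒ n = 2(δ/d)² = 2 × (3.608 / 0.3864)² = 174.40.
Rounding up, n = 175 per group.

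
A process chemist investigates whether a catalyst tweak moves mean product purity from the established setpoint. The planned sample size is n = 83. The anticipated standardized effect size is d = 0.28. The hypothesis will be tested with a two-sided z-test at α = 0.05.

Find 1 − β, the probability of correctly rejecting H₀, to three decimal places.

Power ≈ 0.723

Noncentrality parameter: δ = d·√n = 0.28 × √83 = 2.5509
Two-sided α = 0.05 → critical value z_{0.025} = 1.960.
Power = Φ(δ − 1.960) + Φ(−δ − 1.960) = Φ(0.591) + Φ(-4.511) = 0.7227 + 0.0000 = 0.7227.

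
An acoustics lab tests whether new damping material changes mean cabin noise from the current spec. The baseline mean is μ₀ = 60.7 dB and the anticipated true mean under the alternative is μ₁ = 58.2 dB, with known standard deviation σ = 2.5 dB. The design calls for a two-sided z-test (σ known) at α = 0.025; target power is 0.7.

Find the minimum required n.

Standardized effect: d = |μ₁ − μ₀| / σ = |58.2 − 60.7| / 2.5 = 1.0000
For power 0.7 need Φ(δ − z_{0.0125}) = 0.7, so δ = z_{0.0125} + z_{0.30} = 2.241 + 0.524 = 2.766.
(For δ > 0 the lower-tail rejection region contributes negligibly to power, so the one-term inversion is standard.)
δ = d·√n ⇒ n = (δ/d)² = (2.766 / 1.0000)² = 7.65.
Round up to the next whole unit.

n = 8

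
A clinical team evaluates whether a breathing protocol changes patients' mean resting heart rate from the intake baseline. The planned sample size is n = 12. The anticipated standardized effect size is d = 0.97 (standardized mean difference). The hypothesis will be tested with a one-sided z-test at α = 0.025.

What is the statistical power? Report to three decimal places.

Power ≈ 0.919

Noncentrality parameter: δ = d·√n = 0.97 × √12 = 3.3602
Critical value for a one-sided test at α = 0.025: z_α = 1.960.
Power = Φ(δ − 1.960) = Φ(1.400) = 0.9193.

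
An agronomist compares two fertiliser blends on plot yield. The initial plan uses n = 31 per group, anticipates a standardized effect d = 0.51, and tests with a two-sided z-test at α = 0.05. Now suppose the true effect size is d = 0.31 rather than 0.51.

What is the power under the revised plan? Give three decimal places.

With d = 0.31: δ = d·√(n/2) = 0.31 × √(31/2) = 1.2205. Critical value z_{0.025} = 1.960.
Revised power = Φ(δ − 1.960) + Φ(−δ − 1.960) = Φ(-0.739) + Φ(-3.180) = 0.2298 + 0.0007 = 0.2305.

Power ≈ 0.231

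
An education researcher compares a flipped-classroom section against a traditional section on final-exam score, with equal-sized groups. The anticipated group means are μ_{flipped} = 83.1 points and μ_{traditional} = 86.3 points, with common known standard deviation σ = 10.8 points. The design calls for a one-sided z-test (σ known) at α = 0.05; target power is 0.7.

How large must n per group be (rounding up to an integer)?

n = 108 per group

Standardized effect: d = |μ_{flipped} − μ_{traditional}| / σ = |83.1 − 86.3| / 10.8 = 0.2963
For power 0.7 need Φ(δ − z_{0.05}) = 0.7, so δ = z_{0.05} + z_{0.30} = 1.645 + 0.524 = 2.169.
δ = d·√(n/2) ⇒ n = 2(δ/d)² = 2 × (2.169 / 0.2963)² = 107.20.
Round up to the next whole unit.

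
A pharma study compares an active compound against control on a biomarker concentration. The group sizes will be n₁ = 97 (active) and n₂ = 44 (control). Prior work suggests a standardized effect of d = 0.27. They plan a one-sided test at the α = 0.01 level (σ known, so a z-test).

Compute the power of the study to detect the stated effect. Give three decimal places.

Power ≈ 0.200

Noncentrality parameter: δ = d / √(1/n₁ + 1/n₂) = 0.27 / √(1/97 + 1/44) = 1.4855
Critical value for a one-sided test at α = 0.01: z_α = 2.326.
Power = P(Z > 2.326 − δ) = Φ(-0.841) = 0.2002.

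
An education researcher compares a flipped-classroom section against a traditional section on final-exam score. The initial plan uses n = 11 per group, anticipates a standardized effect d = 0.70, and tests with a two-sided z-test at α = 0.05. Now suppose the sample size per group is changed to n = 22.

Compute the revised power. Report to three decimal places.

With n = 22 per group: δ = d·√(n/2) = 0.70 × √(22/2) = 2.3216. Critical value z_{0.025} = 1.960.
Revised power = Φ(δ − 1.960) + Φ(−δ − 1.960) = Φ(0.362) + Φ(-4.282) = 0.6412 + 0.0000 = 0.6412.

Power ≈ 0.641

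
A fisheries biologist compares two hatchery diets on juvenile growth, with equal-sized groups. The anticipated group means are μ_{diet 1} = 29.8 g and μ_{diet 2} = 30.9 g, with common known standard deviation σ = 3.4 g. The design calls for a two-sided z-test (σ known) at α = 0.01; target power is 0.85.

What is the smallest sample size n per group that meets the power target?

n = 250 per group

Standardized effect: d = |μ_{diet 1} − μ_{diet 2}| / σ = |29.8 − 30.9| / 3.4 = 0.3235
Set Φ(δ − 2.576) = 0.85; then δ − 2.576 = Φ⁻¹(0.85) = 1.036, giving δ = 3.612.
(The Φ(−δ − z_{α/2}) term is vanishingly small for δ > 0 and is dropped in the standard sample-size formula.)
δ = d·√(n/2) ⇒ n = 2(δ/d)² = 2 × (3.612 / 0.3235)² = 249.32.
Round up to the next whole unit.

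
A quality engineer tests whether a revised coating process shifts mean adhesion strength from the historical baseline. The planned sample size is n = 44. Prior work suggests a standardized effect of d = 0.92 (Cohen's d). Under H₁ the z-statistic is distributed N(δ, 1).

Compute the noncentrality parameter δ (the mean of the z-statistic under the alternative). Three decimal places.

δ = d·√n = 0.92 × √44 = 6.1026

δ ≈ 6.103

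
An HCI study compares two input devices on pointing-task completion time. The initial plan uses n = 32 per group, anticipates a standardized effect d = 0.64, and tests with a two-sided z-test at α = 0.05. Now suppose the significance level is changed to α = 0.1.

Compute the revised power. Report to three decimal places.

Power ≈ 0.820

δ = d·√(n/2) = 0.64 × √(32/2) = 2.5600 (unchanged). New critical value: z_{0.05} = 1.645.
Revised power = Φ(δ − 1.645) + Φ(−δ − 1.645) = Φ(0.915) + Φ(-4.205) = 0.8199 + 0.0000 = 0.8200.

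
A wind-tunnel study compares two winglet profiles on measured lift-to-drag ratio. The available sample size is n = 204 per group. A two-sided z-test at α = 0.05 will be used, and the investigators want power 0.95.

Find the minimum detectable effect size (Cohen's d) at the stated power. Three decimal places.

d ≈ 0.357

Need Φ(δ − 1.960) = 0.95, so δ = 1.960 + 1.645 = 3.605.
(Lower-tail contribution to power is negligible for δ > 0.)
δ = d·√(n/2) ⇒ d = δ/√(n/2) = 3.605/√(204/2) = 0.3569.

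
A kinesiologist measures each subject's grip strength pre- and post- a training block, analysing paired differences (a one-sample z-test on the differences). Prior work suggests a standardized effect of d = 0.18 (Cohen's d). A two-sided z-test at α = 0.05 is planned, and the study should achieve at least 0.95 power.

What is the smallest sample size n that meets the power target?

For power 0.95 need Φ(δ − z_{0.025}) = 0.95, so δ = z_{0.025} + z_{0.05} = 1.960 + 1.645 = 3.605.
(For δ > 0 the lower-tail rejection region contributes negligibly to power, so the one-term inversion is standard.)
δ = d·√n ⇒ n = (δ/d)² = (3.605 / 0.18)² = 401.07.
Rounding up, n = 402.

n = 402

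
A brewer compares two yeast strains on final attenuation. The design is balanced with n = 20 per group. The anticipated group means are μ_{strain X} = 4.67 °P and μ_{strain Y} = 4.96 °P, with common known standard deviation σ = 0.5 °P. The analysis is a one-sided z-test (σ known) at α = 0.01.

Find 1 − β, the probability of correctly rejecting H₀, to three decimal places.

Power ≈ 0.311

Standardized effect: d = |μ_{strain X} − μ_{strain Y}| / σ = |4.67 − 4.96| / 0.5 = 0.5800
Noncentrality parameter: δ = d·√(n/2) = 0.5800 × √(20/2) = 1.8341
Critical value for a one-sided test at α = 0.01: z_α = 2.326.
Power = Φ(δ − 2.326) = Φ(-0.492) = 0.3113.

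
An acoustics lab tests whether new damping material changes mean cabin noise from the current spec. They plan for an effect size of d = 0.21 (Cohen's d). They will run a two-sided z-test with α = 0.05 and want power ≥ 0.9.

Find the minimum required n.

n = 239

Set Φ(δ − 1.960) = 0.9; then δ − 1.960 = Φ⁻¹(0.9) = 1.282, giving δ = 3.242.
(Ignoring the negligible lower-tail rejection probability gives the usual closed-form inversion.)
δ = d·√n ⇒ n = (δ/d)² = (3.242 / 0.21)² = 238.26.
Round up to the next whole unit.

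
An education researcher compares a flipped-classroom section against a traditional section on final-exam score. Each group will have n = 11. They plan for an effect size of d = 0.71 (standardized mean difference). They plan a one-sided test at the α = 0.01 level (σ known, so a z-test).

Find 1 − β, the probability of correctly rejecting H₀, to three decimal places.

Noncentrality parameter: δ = d·√(n/2) = 0.71 × √(11/2) = 1.6651
Critical value for a one-sided test at α = 0.01: z_α = 2.326.
Power = Φ(δ − 2.326) = Φ(-0.661) = 0.2542.

Power ≈ 0.254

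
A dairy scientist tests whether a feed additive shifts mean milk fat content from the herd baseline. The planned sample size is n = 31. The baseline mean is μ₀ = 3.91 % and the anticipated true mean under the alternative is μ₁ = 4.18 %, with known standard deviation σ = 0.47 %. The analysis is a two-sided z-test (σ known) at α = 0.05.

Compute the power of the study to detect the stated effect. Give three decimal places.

Standardized effect: d = |μ₁ − μ₀| / σ = |4.18 − 3.91| / 0.47 = 0.5745
Noncentrality parameter: δ = d·√n = 0.5745 × √31 = 3.1985
Two-sided α = 0.05 → critical value z_{0.025} = 1.960.
Power = Φ(δ − 1.960) + Φ(−δ − 1.960) = Φ(1.239) + Φ(-5.158) = 0.8922 + 0.0000 = 0.8922.

Power ≈ 0.892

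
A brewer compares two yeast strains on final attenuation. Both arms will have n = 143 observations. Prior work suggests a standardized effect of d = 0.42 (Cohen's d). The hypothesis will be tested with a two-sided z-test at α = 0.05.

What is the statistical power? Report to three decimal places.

Power ≈ 0.944

Noncentrality parameter: δ = d·√(n/2) = 0.42 × √(143/2) = 3.5514
Two-sided α = 0.05 → critical value z_{0.025} = 1.960.
Power = Φ(δ − 1.960) + Φ(−δ − 1.960) = Φ(1.591) + Φ(-5.511) = 0.9442 + 0.0000 = 0.9442.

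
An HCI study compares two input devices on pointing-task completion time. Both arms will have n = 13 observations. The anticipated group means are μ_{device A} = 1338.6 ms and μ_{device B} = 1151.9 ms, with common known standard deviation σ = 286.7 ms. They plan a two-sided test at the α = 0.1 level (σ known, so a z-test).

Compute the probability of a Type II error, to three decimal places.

β ≈ 0.493

Standardized effect: d = |μ_{device A} − μ_{device B}| / σ = |1338.6 − 1151.9| / 286.7 = 0.6512
Noncentrality parameter: δ = d·√(n/2) = 0.6512 × √(13/2) = 1.6602
Two-sided α = 0.1 → critical value z_{0.05} = 1.645.
Power = Φ(δ − 1.645) + Φ(−δ − 1.645) = Φ(0.015) + Φ(-3.305) = 0.5061 + 0.0005 = 0.5066.
Type II error: β = 1 − power = 1 − 0.5066 = 0.4934.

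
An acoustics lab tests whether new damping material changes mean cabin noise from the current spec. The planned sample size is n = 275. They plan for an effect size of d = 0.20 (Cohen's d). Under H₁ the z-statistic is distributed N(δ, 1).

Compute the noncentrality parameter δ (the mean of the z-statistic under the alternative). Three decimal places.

The noncentrality parameter scales effect size by the design's sample-size factor: δ = d·√n = 0.20 × √275 = 3.3166

δ ≈ 3.317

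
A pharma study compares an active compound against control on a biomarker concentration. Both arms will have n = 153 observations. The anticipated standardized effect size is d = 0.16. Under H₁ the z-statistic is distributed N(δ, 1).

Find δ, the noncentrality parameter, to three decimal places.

The noncentrality parameter scales effect size by the design's sample-size factor: δ = d·√(n/2) = 0.16 × √(153/2) = 1.3994

δ ≈ 1.399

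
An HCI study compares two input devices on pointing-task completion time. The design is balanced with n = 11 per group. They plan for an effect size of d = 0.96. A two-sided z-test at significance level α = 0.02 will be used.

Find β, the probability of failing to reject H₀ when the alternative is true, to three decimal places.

Noncentrality parameter: δ = d·√(n/2) = 0.96 × √(11/2) = 2.2514
Critical value for a two-sided test at α = 0.02: z_{α/2} = 2.326.
Power = Φ(δ − 2.326) + Φ(−δ − 2.326) = Φ(-0.075) + Φ(-4.578) = 0.4701 + 0.0000 = 0.4701.
Type II error: β = 1 − power = 1 − 0.4701 = 0.5299.

β ≈ 0.530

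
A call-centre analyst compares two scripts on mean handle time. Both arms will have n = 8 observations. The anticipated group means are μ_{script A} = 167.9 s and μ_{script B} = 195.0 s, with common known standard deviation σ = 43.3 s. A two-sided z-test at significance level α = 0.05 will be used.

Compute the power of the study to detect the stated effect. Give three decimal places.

Standardized effect: d = |μ_{script A} − μ_{script B}| / σ = |167.9 − 195.0| / 43.3 = 0.6259
Noncentrality parameter: δ = d·√(n/2) = 0.6259 × √(8/2) = 1.2517
Critical value for a two-sided test at α = 0.05: z_{α/2} = 1.960.
Power = Φ(δ − 1.960) + Φ(−δ − 1.960) = Φ(-0.708) + Φ(-3.212) = 0.2394 + 0.0007 = 0.2401.

Power ≈ 0.240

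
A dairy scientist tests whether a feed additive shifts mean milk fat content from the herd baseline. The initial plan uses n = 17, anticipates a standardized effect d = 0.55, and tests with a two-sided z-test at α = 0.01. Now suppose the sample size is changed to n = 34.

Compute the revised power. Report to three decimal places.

With n = 34: δ = d·√n = 0.55 × √34 = 3.2070. Critical value z_{0.005} = 2.576.
Revised power = Φ(δ − 2.576) + Φ(−δ − 2.576) = Φ(0.631) + Φ(-5.783) = 0.7360 + 0.0000 = 0.7360.

Power ≈ 0.736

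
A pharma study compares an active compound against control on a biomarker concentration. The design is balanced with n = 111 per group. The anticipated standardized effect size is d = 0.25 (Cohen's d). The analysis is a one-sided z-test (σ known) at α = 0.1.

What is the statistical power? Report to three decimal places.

Power ≈ 0.719

Noncentrality parameter: δ = d·√(n/2) = 0.25 × √(111/2) = 1.8625
One-sided α = 0.1 → critical value z_{0.1} = 1.282.
Power = Φ(δ − 1.282) = Φ(0.581) = 0.7193.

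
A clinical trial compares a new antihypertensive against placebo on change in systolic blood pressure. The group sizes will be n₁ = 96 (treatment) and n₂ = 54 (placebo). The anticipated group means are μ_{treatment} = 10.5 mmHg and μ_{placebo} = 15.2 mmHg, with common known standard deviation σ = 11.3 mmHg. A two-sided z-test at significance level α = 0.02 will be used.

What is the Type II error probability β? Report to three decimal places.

β ≈ 0.453

Standardized effect: d = |μ_{treatment} − μ_{placebo}| / σ = |10.5 − 15.2| / 11.3 = 0.4159
Noncentrality parameter: δ = d / √(1/n₁ + 1/n₂) = 0.4159 / √(1/96 + 1/54) = 2.4452
Two-sided α = 0.02 → critical value z_{0.01} = 2.326.
Power = Φ(δ − 2.326) + Φ(−δ − 2.326) = Φ(0.119) + Φ(-4.772) = 0.5473 + 0.0000 = 0.5473.
Type II error: β = 1 − power = 1 − 0.5473 = 0.4527.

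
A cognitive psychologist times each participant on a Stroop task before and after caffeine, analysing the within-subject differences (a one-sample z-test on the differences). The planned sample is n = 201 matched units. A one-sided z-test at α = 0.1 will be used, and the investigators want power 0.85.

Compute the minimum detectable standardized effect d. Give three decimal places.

d ≈ 0.163

Need Φ(δ − 1.282) = 0.85, so δ = 1.282 + 1.036 = 2.318.
δ = d·√n ⇒ d = δ/√n = 2.318/√201 = 0.1635.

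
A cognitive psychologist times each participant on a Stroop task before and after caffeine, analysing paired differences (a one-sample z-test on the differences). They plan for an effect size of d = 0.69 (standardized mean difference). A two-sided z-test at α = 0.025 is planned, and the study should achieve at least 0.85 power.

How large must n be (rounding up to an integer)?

For power 0.85 need Φ(δ − z_{0.0125}) = 0.85, so δ = z_{0.0125} + z_{0.15} = 2.241 + 1.036 = 3.278.
(For δ > 0 the lower-tail rejection region contributes negligibly to power, so the one-term inversion is standard.)
δ = d·√n ⇒ n = (δ/d)² = (3.278 / 0.69)² = 22.57.
Round up to the next whole unit.

n = 23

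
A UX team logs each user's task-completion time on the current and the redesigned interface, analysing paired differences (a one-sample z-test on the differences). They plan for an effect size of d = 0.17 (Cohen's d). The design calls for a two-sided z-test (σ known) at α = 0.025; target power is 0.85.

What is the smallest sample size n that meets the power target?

n = 372

Set Φ(δ − 2.241) = 0.85; then δ − 2.241 = Φ⁻¹(0.85) = 1.036, giving δ = 3.278.
(The Φ(−δ − z_{α/2}) term is vanishingly small for δ > 0 and is dropped in the standard sample-size formula.)
δ = d·√n ⇒ n = (δ/d)² = (3.278 / 0.17)² = 371.77.
Round up to the next whole unit.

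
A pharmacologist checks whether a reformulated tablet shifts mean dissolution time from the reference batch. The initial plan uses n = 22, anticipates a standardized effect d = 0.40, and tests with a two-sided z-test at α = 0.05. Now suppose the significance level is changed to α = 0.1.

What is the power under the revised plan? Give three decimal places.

δ = d·√n = 0.40 × √22 = 1.8762 (unchanged). New critical value: z_{0.05} = 1.645.
Revised power = Φ(δ − 1.645) + Φ(−δ − 1.645) = Φ(0.231) + Φ(-3.521) = 0.5915 + 0.0002 = 0.5917.

Power ≈ 0.592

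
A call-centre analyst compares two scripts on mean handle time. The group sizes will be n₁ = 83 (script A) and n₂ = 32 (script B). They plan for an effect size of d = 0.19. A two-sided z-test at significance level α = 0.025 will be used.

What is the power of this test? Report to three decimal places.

Power ≈ 0.093

Noncentrality parameter: δ = d / √(1/n₁ + 1/n₂) = 0.19 / √(1/83 + 1/32) = 0.9131
Critical value for a two-sided test at α = 0.025: z_{α/2} = 2.241.
Power = Φ(δ − 2.241) + Φ(−δ − 2.241) = Φ(-1.328) + Φ(-3.155) = 0.0920 + 0.0008 = 0.0928.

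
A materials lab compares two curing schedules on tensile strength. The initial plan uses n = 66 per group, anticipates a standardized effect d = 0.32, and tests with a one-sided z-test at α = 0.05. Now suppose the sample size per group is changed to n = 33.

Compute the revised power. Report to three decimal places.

Power ≈ 0.365

With n = 33 per group: δ = d·√(n/2) = 0.32 × √(33/2) = 1.2998. Critical value z_{0.05} = 1.645.
Revised power = P(Z > 1.645 − δ) = Φ(-0.345) = 0.3650.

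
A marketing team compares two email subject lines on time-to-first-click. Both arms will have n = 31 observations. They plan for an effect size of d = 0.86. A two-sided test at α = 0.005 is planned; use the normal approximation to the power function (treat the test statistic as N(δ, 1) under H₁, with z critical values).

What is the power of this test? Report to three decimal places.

Power ≈ 0.719

Noncentrality parameter: δ = d·√(n/2) = 0.86 × √(31/2) = 3.3858
Two-sided α = 0.005 → critical value z_{0.0025} = 2.807.
Power = Φ(δ − 2.807) + Φ(−δ − 2.807) = Φ(0.579) + Φ(-6.193) = 0.7186 + 0.0000 = 0.7186.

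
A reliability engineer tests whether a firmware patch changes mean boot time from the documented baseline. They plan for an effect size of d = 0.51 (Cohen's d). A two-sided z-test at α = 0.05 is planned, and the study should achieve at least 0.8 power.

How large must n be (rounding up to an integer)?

Set Φ(δ − 1.960) = 0.8; then δ − 1.960 = Φ⁻¹(0.8) = 0.842, giving δ = 2.802.
(The Φ(−δ − z_{α/2}) term is vanishingly small for δ > 0 and is dropped in the standard sample-size formula.)
δ = d·√n ⇒ n = (δ/d)² = (2.802 / 0.51)² = 30.18.
Rounding up, n = 31.

n = 31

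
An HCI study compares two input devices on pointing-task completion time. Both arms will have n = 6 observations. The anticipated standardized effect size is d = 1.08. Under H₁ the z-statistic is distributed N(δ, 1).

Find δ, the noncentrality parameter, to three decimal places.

δ = d·√(n/2) = 1.08 × √(6/2) = 1.8706

δ ≈ 1.871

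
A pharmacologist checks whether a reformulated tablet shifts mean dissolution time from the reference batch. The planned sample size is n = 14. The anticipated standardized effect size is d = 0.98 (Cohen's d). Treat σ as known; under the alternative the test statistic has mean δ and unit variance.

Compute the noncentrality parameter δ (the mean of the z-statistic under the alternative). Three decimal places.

δ = d·√n = 0.98 × √14 = 3.6668

δ ≈ 3.667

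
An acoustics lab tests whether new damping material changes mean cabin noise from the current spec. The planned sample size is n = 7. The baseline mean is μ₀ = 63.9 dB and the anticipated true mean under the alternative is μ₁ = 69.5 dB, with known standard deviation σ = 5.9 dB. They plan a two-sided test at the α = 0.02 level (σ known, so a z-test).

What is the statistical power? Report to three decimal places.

Power ≈ 0.573

Standardized effect: d = |μ₁ − μ₀| / σ = |69.5 − 63.9| / 5.9 = 0.9492
Noncentrality parameter: δ = d·√n = 0.9492 × √7 = 2.5112
Two-sided α = 0.02 → critical value z_{0.01} = 2.326.
Power = Φ(δ − 2.326) + Φ(−δ − 2.326) = Φ(0.185) + Φ(-4.838) = 0.5733 + 0.0000 = 0.5733.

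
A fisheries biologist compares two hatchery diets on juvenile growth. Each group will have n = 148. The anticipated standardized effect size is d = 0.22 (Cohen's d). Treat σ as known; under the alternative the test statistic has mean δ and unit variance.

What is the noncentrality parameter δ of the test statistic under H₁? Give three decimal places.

δ = d·√(n/2) = 0.22 × √(148/2) = 1.8925

δ ≈ 1.893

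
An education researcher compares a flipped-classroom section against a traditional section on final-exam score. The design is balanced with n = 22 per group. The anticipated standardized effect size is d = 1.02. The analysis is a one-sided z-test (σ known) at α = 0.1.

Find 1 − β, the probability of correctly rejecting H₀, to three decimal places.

Noncentrality parameter: δ = d·√(n/2) = 1.02 × √(22/2) = 3.3830
Critical value for a one-sided test at α = 0.1: z_α = 1.282.
Power = Φ(δ − 1.282) = Φ(2.101) = 0.9822.

Power ≈ 0.982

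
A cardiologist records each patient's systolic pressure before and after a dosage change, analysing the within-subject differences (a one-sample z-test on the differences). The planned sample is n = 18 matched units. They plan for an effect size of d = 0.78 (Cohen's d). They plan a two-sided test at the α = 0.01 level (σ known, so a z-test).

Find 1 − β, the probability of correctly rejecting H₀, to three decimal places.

Noncentrality parameter: δ = d·√n = 0.78 × √18 = 3.3093
Critical value for a two-sided test at α = 0.01: z_{α/2} = 2.576.
Power = Φ(δ − 2.576) + Φ(−δ − 2.576) = Φ(0.733) + Φ(-5.885) = 0.7684 + 0.0000 = 0.7684.

Power ≈ 0.768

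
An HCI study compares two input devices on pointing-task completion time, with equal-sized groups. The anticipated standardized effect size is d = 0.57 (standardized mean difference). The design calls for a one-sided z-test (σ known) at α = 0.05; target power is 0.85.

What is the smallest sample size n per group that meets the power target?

n = 45 per group

For power 0.85 need Φ(δ − z_{0.05}) = 0.85, so δ = z_{0.05} + z_{0.15} = 1.645 + 1.036 = 2.681.
δ = d·√(n/2) ⇒ n = 2(δ/d)² = 2 × (2.681 / 0.57)² = 44.26.
Round up to the next whole unit.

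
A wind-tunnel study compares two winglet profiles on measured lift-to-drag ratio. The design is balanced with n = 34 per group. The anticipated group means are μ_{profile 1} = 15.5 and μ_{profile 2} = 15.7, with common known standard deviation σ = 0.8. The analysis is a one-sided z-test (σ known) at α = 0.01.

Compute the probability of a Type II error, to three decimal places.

Standardized effect: d = |μ_{profile 1} − μ_{profile 2}| / σ = |15.5 − 15.7| / 0.8 = 0.2500
Noncentrality parameter: δ = d·√(n/2) = 0.2500 × √(34/2) = 1.0308
Critical value for a one-sided test at α = 0.01: z_α = 2.326.
Power = P(Z > 2.326 − δ) = Φ(-1.296) = 0.0976.
Type II error: β = 1 − power = 1 − 0.0976 = 0.9024.

β ≈ 0.902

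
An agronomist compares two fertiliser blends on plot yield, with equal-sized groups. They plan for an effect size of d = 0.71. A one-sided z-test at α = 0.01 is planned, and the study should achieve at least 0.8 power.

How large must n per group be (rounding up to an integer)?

Set Φ(δ − 2.326) = 0.8; then δ − 2.326 = Φ⁻¹(0.8) = 0.842, giving δ = 3.168.
δ = d·√(n/2) ⇒ n = 2(δ/d)² = 2 × (3.168 / 0.71)² = 39.82.
Rounding up, n = 40 per group.

n = 40 per group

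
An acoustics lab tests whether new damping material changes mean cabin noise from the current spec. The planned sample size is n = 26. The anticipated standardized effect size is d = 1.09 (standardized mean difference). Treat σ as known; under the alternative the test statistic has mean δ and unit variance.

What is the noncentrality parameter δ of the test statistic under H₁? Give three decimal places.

δ ≈ 5.558

δ = d·√n = 1.09 × √26 = 5.5579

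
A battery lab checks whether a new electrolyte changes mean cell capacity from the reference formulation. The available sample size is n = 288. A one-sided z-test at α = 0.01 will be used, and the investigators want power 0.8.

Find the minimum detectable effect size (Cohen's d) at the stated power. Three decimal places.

Need Φ(δ − 2.326) = 0.8, so δ = 2.326 + 0.842 = 3.168.
δ = d·√n ⇒ d = δ/√n = 3.168/√288 = 0.1867.

d ≈ 0.187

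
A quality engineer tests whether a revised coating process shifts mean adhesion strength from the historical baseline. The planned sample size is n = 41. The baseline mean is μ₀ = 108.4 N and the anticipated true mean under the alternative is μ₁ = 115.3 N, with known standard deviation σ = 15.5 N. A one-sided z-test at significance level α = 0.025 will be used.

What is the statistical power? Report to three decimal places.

Power ≈ 0.813

Standardized effect: d = |μ₁ − μ₀| / σ = |115.3 − 108.4| / 15.5 = 0.4452
Noncentrality parameter: δ = d·√n = 0.4452 × √41 = 2.8504
One-sided α = 0.025 → critical value z_{0.025} = 1.960.
Power = P(Z > 1.960 − δ) = Φ(0.890) = 0.8134.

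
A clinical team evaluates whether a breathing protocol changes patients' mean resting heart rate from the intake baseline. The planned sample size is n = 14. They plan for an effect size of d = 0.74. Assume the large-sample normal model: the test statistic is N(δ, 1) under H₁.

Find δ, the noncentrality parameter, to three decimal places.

The noncentrality parameter scales effect size by the design's sample-size factor: δ = d·√n = 0.74 × √14 = 2.7688

δ ≈ 2.769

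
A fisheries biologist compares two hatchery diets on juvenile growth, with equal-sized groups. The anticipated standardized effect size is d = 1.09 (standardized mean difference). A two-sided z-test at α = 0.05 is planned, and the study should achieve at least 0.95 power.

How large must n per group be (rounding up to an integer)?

n = 22 per group

Set Φ(δ − 1.960) = 0.95; then δ − 1.960 = Φ⁻¹(0.95) = 1.645, giving δ = 3.605.
(Ignoring the negligible lower-tail rejection probability gives the usual closed-form inversion.)
δ = d·√(n/2) ⇒ n = 2(δ/d)² = 2 × (3.605 / 1.09)² = 21.87.
Round up to the next whole unit.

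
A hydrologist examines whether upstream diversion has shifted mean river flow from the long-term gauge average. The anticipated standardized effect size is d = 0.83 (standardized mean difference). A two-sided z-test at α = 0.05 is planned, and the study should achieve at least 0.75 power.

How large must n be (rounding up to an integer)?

n = 11

Set Φ(δ − 1.960) = 0.75; then δ − 1.960 = Φ⁻¹(0.75) = 0.674, giving δ = 2.634.
(Ignoring the negligible lower-tail rejection probability gives the usual closed-form inversion.)
δ = d·√n ⇒ n = (δ/d)² = (2.634 / 0.83)² = 10.07.
Round up to the next whole unit.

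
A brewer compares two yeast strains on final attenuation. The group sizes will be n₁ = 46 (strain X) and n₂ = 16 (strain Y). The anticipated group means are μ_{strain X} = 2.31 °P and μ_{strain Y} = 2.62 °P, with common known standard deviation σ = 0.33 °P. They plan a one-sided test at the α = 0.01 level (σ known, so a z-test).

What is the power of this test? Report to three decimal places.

Standardized effect: d = |μ_{strain X} − μ_{strain Y}| / σ = |2.31 − 2.62| / 0.33 = 0.9394
Noncentrality parameter: δ = d / √(1/n₁ + 1/n₂) = 0.9394 / √(1/46 + 1/16) = 3.2366
One-sided α = 0.01 → critical value z_{0.01} = 2.326.
Power = P(Z > 2.326 − δ) = Φ(0.910) = 0.8187.

Power ≈ 0.819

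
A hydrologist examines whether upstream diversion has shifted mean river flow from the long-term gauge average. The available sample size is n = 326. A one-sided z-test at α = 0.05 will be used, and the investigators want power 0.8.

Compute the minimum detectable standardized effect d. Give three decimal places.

Required noncentrality: δ = z_{0.05} + z_{0.20} = 1.645 + 0.842 = 2.486.
δ = d·√n ⇒ d = δ/√n = 2.486/√326 = 0.1377.

d ≈ 0.138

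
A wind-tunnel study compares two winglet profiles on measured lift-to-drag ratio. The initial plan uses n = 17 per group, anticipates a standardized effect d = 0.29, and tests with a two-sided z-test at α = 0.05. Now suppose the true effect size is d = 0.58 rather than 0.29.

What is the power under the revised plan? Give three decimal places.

With d = 0.58: δ = d·√(n/2) = 0.58 × √(17/2) = 1.6910. Critical value z_{0.025} = 1.960.
Revised power = Φ(δ − 1.960) + Φ(−δ − 1.960) = Φ(-0.269) + Φ(-3.651) = 0.3940 + 0.0001 = 0.3941.

Power ≈ 0.394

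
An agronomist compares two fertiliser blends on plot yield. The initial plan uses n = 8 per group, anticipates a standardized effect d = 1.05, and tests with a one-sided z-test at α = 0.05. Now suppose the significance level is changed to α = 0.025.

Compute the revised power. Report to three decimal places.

Power ≈ 0.556

δ = d·√(n/2) = 1.05 × √(8/2) = 2.1000 (unchanged). New critical value: z_{0.025} = 1.960.
Revised power = Φ(δ − 1.960) = Φ(0.140) = 0.5557.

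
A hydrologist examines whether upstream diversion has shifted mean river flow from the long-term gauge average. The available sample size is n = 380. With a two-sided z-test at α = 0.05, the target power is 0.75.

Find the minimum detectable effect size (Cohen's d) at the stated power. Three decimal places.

Need Φ(δ − 1.960) = 0.75, so δ = 1.960 + 0.674 = 2.634.
(Lower-tail contribution to power is negligible for δ > 0.)
δ = d·√n ⇒ d = δ/√n = 2.634/√380 = 0.1351.

d ≈ 0.135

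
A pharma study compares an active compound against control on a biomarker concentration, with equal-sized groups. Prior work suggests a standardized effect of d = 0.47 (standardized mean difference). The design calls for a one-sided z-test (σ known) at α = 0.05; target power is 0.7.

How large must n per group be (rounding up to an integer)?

For power 0.7 need Φ(δ − z_{0.05}) = 0.7, so δ = z_{0.05} + z_{0.30} = 1.645 + 0.524 = 2.169.
δ = d·√(n/2) ⇒ n = 2(δ/d)² = 2 × (2.169 / 0.47)² = 42.60.
Rounding up, n = 43 per group.

n = 43 per group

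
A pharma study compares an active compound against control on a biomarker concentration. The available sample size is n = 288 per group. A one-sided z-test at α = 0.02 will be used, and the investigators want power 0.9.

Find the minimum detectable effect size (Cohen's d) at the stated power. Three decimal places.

Required noncentrality: δ = z_{0.02} + z_{0.10} = 2.054 + 1.282 = 3.335.
δ = d·√(n/2) ⇒ d = δ/√(n/2) = 3.335/√(288/2) = 0.2779.

d ≈ 0.278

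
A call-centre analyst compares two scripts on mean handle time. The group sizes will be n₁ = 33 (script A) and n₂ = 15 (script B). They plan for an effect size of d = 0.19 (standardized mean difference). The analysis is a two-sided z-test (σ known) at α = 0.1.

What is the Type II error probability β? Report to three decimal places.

β ≈ 0.838

Noncentrality parameter: δ = d / √(1/n₁ + 1/n₂) = 0.19 / √(1/33 + 1/15) = 0.6101
Critical value for a two-sided test at α = 0.1: z_{α/2} = 1.645.
Power = Φ(δ − 1.645) + Φ(−δ − 1.645) = Φ(-1.035) + Φ(-2.255) = 0.1504 + 0.0121 = 0.1625.
Type II error: β = 1 − power = 1 − 0.1625 = 0.8375.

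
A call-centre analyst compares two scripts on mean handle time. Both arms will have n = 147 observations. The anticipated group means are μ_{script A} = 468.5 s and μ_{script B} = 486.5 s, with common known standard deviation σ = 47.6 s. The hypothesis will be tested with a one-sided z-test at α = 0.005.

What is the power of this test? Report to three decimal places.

Power ≈ 0.747

Standardized effect: d = |μ_{script A} − μ_{script B}| / σ = |468.5 − 486.5| / 47.6 = 0.3782
Noncentrality parameter: δ = d·√(n/2) = 0.3782 × √(147/2) = 3.2420
Critical value for a one-sided test at α = 0.005: z_α = 2.576.
Power = P(Z > 2.576 − δ) = Φ(0.666) = 0.7473.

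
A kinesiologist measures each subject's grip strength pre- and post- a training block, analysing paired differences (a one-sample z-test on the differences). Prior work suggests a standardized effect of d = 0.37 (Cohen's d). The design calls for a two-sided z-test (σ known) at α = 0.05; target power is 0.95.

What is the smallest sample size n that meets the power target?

n = 95

For power 0.95 need Φ(δ − z_{0.025}) = 0.95, so δ = z_{0.025} + z_{0.05} = 1.960 + 1.645 = 3.605.
(The Φ(−δ − z_{α/2}) term is vanishingly small for δ > 0 and is dropped in the standard sample-size formula.)
δ = d·√n ⇒ n = (δ/d)² = (3.605 / 0.37)² = 94.92.
Rounding up, n = 95.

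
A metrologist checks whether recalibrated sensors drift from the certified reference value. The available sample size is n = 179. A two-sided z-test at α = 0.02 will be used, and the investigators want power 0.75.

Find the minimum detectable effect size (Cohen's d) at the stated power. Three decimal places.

Required noncentrality: δ = z_{0.01} + z_{0.25} = 2.326 + 0.674 = 3.001.
(The second rejection-region term Φ(−δ − z_{α/2}) is negligible and dropped.)
δ = d·√n ⇒ d = δ/√n = 3.001/√179 = 0.2243.

d ≈ 0.224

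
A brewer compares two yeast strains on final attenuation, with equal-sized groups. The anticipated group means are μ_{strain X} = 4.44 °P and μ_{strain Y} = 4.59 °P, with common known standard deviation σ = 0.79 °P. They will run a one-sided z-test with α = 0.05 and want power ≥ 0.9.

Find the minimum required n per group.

Standardized effect: d = |μ_{strain X} − μ_{strain Y}| / σ = |4.44 − 4.59| / 0.79 = 0.1899
For power 0.9 need Φ(δ − z_{0.05}) = 0.9, so δ = z_{0.05} + z_{0.10} = 1.645 + 1.282 = 2.926.
δ = d·√(n/2) ⇒ n = 2(δ/d)² = 2 × (2.926 / 0.1899)² = 475.08.
Rounding up, n = 476 per group.

n = 476 per group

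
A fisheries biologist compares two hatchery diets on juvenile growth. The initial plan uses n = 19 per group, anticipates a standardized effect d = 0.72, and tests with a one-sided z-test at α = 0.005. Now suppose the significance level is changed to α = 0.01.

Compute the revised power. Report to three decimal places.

Power ≈ 0.457

δ = d·√(n/2) = 0.72 × √(19/2) = 2.2192 (unchanged). New critical value: z_{0.01} = 2.326.
Revised power = Φ(δ − 2.326) = Φ(-0.107) = 0.4573.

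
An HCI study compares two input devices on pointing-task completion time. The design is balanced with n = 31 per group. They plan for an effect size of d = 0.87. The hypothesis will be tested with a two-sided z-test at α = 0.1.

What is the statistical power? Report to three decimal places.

Noncentrality parameter: δ = d·√(n/2) = 0.87 × √(31/2) = 3.4252
Two-sided α = 0.1 → critical value z_{0.05} = 1.645.
Power = Φ(δ − 1.645) + Φ(−δ − 1.645) = Φ(1.780) + Φ(-5.070) = 0.9625 + 0.0000 = 0.9625.

Power ≈ 0.962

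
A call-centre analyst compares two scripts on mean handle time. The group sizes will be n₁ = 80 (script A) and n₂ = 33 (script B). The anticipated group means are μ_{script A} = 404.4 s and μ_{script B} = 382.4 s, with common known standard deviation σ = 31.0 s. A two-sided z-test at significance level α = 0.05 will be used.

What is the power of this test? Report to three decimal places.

Power ≈ 0.929

Standardized effect: d = |μ_{script A} − μ_{script B}| / σ = |404.4 − 382.4| / 31.0 = 0.7097
Noncentrality parameter: λ = d / √(1/n₁ + 1/n₂) = 0.7097 / √(1/80 + 1/33) = 3.4302
Two-sided α = 0.05 → critical value z_{0.025} = 1.960.
Power = Φ(λ − 1.960) + Φ(−λ − 1.960) = Φ(1.470) + Φ(-5.390) = 0.9293 + 0.0000 = 0.9293.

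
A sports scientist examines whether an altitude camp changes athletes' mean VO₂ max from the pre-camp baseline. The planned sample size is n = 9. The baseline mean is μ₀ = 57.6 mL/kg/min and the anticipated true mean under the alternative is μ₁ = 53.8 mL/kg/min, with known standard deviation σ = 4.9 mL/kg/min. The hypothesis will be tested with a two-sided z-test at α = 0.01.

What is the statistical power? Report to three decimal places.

Standardized effect: d = |μ₁ − μ₀| / σ = |53.8 − 57.6| / 4.9 = 0.7755
Noncentrality parameter: δ = d·√n = 0.7755 × √9 = 2.3265
Two-sided α = 0.01 → critical value z_{0.005} = 2.576.
Power = Φ(δ − 2.576) + Φ(−δ − 2.576) = Φ(-0.249) + Φ(-4.902) = 0.4016 + 0.0000 = 0.4016.

Power ≈ 0.402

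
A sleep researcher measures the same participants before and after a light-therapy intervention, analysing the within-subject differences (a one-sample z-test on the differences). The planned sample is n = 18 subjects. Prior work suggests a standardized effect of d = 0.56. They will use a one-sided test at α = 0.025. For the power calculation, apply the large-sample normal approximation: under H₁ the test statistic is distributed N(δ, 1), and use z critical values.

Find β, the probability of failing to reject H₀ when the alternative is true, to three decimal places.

Noncentrality parameter: δ = d·√n = 0.56 × √18 = 2.3759
Critical value for a one-sided test at α = 0.025: z_α = 1.960.
Power = Φ(δ − 1.960) = Φ(0.416) = 0.6613.
Type II error: β = 1 − power = 1 − 0.6613 = 0.3387.

β ≈ 0.339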